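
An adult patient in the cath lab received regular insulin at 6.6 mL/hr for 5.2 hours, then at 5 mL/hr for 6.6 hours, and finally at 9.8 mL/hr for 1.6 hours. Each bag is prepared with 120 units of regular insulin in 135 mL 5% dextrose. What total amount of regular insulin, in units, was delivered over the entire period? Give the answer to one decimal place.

73.8 units

Concentration = 120 units ÷ 135 mL = 0.8888889 units/mL
Stage 1: 6.6 mL/hr × 5.2 hr = 34.32 mL → 34.32 mL × 0.8888889 units/mL = 30.50667 units
Stage 2: 5 mL/hr × 6.6 hr = 33 mL → 33 mL × 0.8888889 units/mL = 29.33333 units
Stage 3: 9.8 mL/hr × 1.6 hr = 15.68 mL → 15.68 mL × 0.8888889 units/mL = 13.93778 units
Total = 30.50667 + 29.33333 + 13.93778 = 73.77778 units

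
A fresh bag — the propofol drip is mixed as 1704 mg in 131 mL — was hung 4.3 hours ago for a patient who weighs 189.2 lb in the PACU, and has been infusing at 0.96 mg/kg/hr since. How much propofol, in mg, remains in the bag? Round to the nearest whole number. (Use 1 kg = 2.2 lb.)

1349 mg

Weight = 189.2 lb ÷ 2.2 lb/kg = 86 kg
Dose = 0.96 mg/kg/hr × 86 kg = 82.56 mg/hr
Concentration = 1704 mg ÷ 131 mL = 13.00763 mg/mL
Rate = 82.56 mg/hr ÷ 13.00763 mg/mL = 6.347042 mL/hr
Volume infused = 6.347042 mL/hr × 4.3 hr = 27.29228 mL
Volume remaining = 131 − 27.29228 = 103.7077 mL
Drug remaining = 103.7077 mL × 13.00763 mg/mL = 1348.992 mg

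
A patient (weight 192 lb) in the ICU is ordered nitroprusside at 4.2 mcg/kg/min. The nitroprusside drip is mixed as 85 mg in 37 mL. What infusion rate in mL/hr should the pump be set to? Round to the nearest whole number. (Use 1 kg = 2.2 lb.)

Weight = 192 lb ÷ 2.2 lb/kg = 87.27273 kg
Dose = 4.2 mcg/kg/min × 87.27273 kg = 366.5455 mcg/min
366.5455 mcg/min × 60 min/hr = 21992.73 mcg/hr
Concentration = 85 mg ÷ 37 mL = 2.297297 mg/mL = 2297.297 mcg/mL
Rate = 21992.73 mcg/hr ÷ 2297.297 mcg/mL = 9.573305 mL/hr

10 mL/hr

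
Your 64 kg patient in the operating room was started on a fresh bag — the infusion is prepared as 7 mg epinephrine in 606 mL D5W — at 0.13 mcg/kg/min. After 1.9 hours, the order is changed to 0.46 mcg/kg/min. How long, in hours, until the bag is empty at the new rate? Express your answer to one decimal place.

Initial rate:
Dose = 0.13 mcg/kg/min × 64 kg = 8.32 mcg/min
8.32 mcg/min × 60 min/hr = 499.2 mcg/hr
Concentration = 7 mg ÷ 606 mL = 0.01155116 mg/mL = 11.55116 mcg/mL
Rate = 499.2 mcg/hr ÷ 11.55116 mcg/mL = 43.21646 mL/hr
Volume infused so far = 43.21646 mL/hr × 1.9 hr = 82.11127 mL
Volume remaining = 606 − 82.11127 = 523.8887 mL
New rate:
Dose = 0.46 mcg/kg/min × 64 kg = 29.44 mcg/min
29.44 mcg/min × 60 min/hr = 1766.4 mcg/hr
Rate = 1766.4 mcg/hr ÷ 11.55116 mcg/mL = 152.9198 mL/hr
Time remaining = 523.8887 mL ÷ 152.9198 mL/hr = 3.425906 hr

3.4 hours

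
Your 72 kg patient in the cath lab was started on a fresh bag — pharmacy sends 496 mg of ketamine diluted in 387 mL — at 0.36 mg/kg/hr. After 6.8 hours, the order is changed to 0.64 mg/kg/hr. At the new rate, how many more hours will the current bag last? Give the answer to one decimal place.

Initial rate:
Dose = 0.36 mg/kg/hr × 72 kg = 25.92 mg/hr
Concentration = 496 mg ÷ 387 mL = 1.281654 mg/mL
Rate = 25.92 mg/hr ÷ 1.281654 mg/mL = 20.22387 mL/hr
Volume infused so far = 20.22387 mL/hr × 6.8 hr = 137.5223 mL
Volume remaining = 387 − 137.5223 = 249.4777 mL
New rate:
Dose = 0.64 mg/kg/hr × 72 kg = 46.08 mg/hr
Rate = 46.08 mg/hr ÷ 1.281654 mg/mL = 35.95355 mL/hr
Time remaining = 249.4777 mL ÷ 35.95355 mL/hr = 6.938889 hr

6.9 hours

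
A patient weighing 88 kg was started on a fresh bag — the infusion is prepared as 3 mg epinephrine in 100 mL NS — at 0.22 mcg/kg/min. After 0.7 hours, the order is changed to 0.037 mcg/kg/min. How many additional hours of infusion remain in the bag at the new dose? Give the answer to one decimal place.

Initial rate:
Dose = 0.22 mcg/kg/min × 88 kg = 19.36 mcg/min
19.36 mcg/min × 60 min/hr = 1161.6 mcg/hr
Concentration = 3 mg ÷ 100 mL = 0.03 mg/mL = 30 mcg/mL
Rate = 1161.6 mcg/hr ÷ 30 mcg/mL = 38.72 mL/hr
Volume infused so far = 38.72 mL/hr × 0.7 hr = 27.104 mL
Volume remaining = 100 − 27.104 = 72.896 mL
New rate:
Dose = 0.037 mcg/kg/min × 88 kg = 3.256 mcg/min
3.256 mcg/min × 60 min/hr = 195.36 mcg/hr
Rate = 195.36 mcg/hr ÷ 30 mcg/mL = 6.512 mL/hr
Time remaining = 72.896 mL ÷ 6.512 mL/hr = 11.1941 hr

11.2 hours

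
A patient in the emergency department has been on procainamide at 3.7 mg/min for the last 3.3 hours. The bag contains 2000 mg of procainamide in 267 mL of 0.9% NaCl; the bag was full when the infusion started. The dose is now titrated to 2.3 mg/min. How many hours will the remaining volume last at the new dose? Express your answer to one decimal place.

Initial rate:
3.7 mg/min × 60 min/hr = 222 mg/hr
Concentration = 2000 mg ÷ 267 mL = 7.490637 mg/mL
Rate = 222 mg/hr ÷ 7.490637 mg/mL = 29.637 mL/hr
Volume infused so far = 29.637 mL/hr × 3.3 hr = 97.8021 mL
Volume remaining = 267 − 97.8021 = 169.1979 mL
New rate:
2.3 mg/min × 60 min/hr = 138 mg/hr
Rate = 138 mg/hr ÷ 7.490637 mg/mL = 18.423 mL/hr
Time remaining = 169.1979 mL ÷ 18.423 mL/hr = 9.184058 hr

9.2 hours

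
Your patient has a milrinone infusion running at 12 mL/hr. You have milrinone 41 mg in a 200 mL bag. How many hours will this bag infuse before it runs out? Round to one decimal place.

16.7 hours

Duration = 200 mL ÷ 12 mL/hr = 16.66667 hr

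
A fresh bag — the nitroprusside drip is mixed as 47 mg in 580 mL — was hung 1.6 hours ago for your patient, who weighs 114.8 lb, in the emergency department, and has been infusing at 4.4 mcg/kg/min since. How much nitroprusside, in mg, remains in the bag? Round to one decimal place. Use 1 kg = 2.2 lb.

25.0 mg

Weight = 114.8 lb ÷ 2.2 lb/kg = 52.18182 kg
Dose = 4.4 mcg/kg/min × 52.18182 kg = 229.6 mcg/min
229.6 mcg/min × 60 min/hr = 13776 mcg/hr
Concentration = 47 mg ÷ 580 mL = 0.08103448 mg/mL = 81.03448 mcg/mL
Rate = 13776 mcg/hr ÷ 81.03448 mcg/mL = 170.0017 mL/hr
Volume infused = 170.0017 mL/hr × 1.6 hr = 272.0027 mL
Volume remaining = 580 − 272.0027 = 307.9973 mL
Drug remaining = 307.9973 mL × 81.03448 mcg/mL = 24958.4 mcg = 24.9584 mg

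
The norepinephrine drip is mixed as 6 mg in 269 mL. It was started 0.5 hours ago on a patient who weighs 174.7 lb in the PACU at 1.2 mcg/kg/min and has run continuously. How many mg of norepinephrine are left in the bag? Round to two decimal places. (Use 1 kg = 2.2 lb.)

3.14 mg

Weight = 174.7 lb ÷ 2.2 lb/kg = 79.40909 kg
Dose = 1.2 mcg/kg/min × 79.40909 kg = 95.29091 mcg/min
95.29091 mcg/min × 60 min/hr = 5717.455 mcg/hr
Concentration = 6 mg ÷ 269 mL = 0.02230483 mg/mL = 22.30483 mcg/mL
Rate = 5717.455 mcg/hr ÷ 22.30483 mcg/mL = 256.3325 mL/hr
Volume infused = 256.3325 mL/hr × 0.5 hr = 128.1663 mL
Volume remaining = 269 − 128.1663 = 140.8337 mL
Drug remaining = 140.8337 mL × 22.30483 mcg/mL = 3141.273 mcg = 3.141273 mg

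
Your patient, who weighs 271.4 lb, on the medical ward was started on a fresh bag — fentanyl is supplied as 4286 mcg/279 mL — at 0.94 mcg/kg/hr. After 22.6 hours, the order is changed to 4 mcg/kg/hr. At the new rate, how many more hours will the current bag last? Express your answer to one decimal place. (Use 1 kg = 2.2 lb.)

Initial rate:
Weight = 271.4 lb ÷ 2.2 lb/kg = 123.3636 kg
Dose = 0.94 mcg/kg/hr × 123.3636 kg = 115.9618 mcg/hr
Concentration = 4286 mcg ÷ 279 mL = 15.36201 mcg/mL
Rate = 115.9618 mcg/hr ÷ 15.36201 mcg/mL = 7.548611 mL/hr
Volume infused so far = 7.548611 mL/hr × 22.6 hr = 170.5986 mL
Volume remaining = 279 − 170.5986 = 108.4014 mL
New rate:
Dose = 4 mcg/kg/hr × 123.3636 kg = 493.4545 mcg/hr
Rate = 493.4545 mcg/hr ÷ 15.36201 mcg/mL = 32.12175 mL/hr
Time remaining = 108.4014 mL ÷ 32.12175 mL/hr = 3.374704 hr

3.4 hours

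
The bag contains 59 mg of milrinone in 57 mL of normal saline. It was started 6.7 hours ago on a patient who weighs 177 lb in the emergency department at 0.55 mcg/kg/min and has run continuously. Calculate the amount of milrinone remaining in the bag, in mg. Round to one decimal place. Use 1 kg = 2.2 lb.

Weight = 177 lb ÷ 2.2 lb/kg = 80.45455 kg
Dose = 0.55 mcg/kg/min × 80.45455 kg = 44.25 mcg/min
44.25 mcg/min × 60 min/hr = 2655 mcg/hr
Concentration = 59 mg ÷ 57 mL = 1.035088 mg/mL = 1035.088 mcg/mL
Rate = 2655 mcg/hr ÷ 1035.088 mcg/mL = 2.565 mL/hr
Volume infused = 2.565 mL/hr × 6.7 hr = 17.1855 mL
Volume remaining = 57 − 17.1855 = 39.8145 mL
Drug remaining = 39.8145 mL × 1035.088 mcg/mL = 41211.5 mcg = 41.2115 mg

41.2 mg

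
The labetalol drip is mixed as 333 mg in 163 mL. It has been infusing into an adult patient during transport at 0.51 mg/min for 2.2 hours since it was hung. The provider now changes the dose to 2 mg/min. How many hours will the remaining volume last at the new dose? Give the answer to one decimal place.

2.2 hours

Initial rate:
0.51 mg/min × 60 min/hr = 30.6 mg/hr
Concentration = 333 mg ÷ 163 mL = 2.042945 mg/mL
Rate = 30.6 mg/hr ÷ 2.042945 mg/mL = 14.97838 mL/hr
Volume infused so far = 14.97838 mL/hr × 2.2 hr = 32.95243 mL
Volume remaining = 163 − 32.95243 = 130.0476 mL
New rate:
2 mg/min × 60 min/hr = 120 mg/hr
Rate = 120 mg/hr ÷ 2.042945 mg/mL = 58.73874 mL/hr
Time remaining = 130.0476 mL ÷ 58.73874 mL/hr = 2.214 hr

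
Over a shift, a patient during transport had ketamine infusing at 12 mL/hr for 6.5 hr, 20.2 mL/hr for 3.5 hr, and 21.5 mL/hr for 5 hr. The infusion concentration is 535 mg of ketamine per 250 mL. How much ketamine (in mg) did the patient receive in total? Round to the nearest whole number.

548 mg

Concentration = 535 mg ÷ 250 mL = 2.14 mg/mL
Stage 1: 12 mL/hr × 6.5 hr = 78 mL → 78 mL × 2.14 mg/mL = 166.92 mg
Stage 2: 20.2 mL/hr × 3.5 hr = 70.7 mL → 70.7 mL × 2.14 mg/mL = 151.298 mg
Stage 3: 21.5 mL/hr × 5 hr = 107.5 mL → 107.5 mL × 2.14 mg/mL = 230.05 mg
Total = 166.92 + 151.298 + 230.05 = 548.268 mg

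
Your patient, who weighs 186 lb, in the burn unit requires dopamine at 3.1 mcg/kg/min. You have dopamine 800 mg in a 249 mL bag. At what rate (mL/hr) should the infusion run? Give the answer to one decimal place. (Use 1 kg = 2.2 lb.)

4.9 mL/hr

Weight = 186 lb ÷ 2.2 lb/kg = 84.54545 kg
Dose = 3.1 mcg/kg/min × 84.54545 kg = 262.0909 mcg/min
262.0909 mcg/min × 60 min/hr = 15725.45 mcg/hr
Concentration = 800 mg ÷ 249 mL = 3.212851 mg/mL = 3212.851 mcg/mL
Rate = 15725.45 mcg/hr ÷ 3212.851 mcg/mL = 4.894548 mL/hr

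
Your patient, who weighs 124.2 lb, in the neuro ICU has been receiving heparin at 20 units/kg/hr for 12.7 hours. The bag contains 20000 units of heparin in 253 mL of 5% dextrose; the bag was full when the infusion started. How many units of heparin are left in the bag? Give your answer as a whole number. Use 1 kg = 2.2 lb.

Weight = 124.2 lb ÷ 2.2 lb/kg = 56.45455 kg
Dose = 20 units/kg/hr × 56.45455 kg = 1129.091 units/hr
Concentration = 20000 units ÷ 253 mL = 79.05138 units/mL
Rate = 1129.091 units/hr ÷ 79.05138 units/mL = 14.283 mL/hr
Volume infused = 14.283 mL/hr × 12.7 hr = 181.3941 mL
Volume remaining = 253 − 181.3941 = 71.6059 mL
Drug remaining = 71.6059 mL × 79.05138 units/mL = 5660.545 units

5661 units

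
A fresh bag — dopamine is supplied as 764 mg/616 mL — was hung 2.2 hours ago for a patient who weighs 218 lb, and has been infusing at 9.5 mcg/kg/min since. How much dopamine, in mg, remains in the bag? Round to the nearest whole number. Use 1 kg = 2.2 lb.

640 mg

Weight = 218 lb ÷ 2.2 lb/kg = 99.09091 kg
Dose = 9.5 mcg/kg/min × 99.09091 kg = 941.3636 mcg/min
941.3636 mcg/min × 60 min/hr = 56481.82 mcg/hr
Concentration = 764 mg ÷ 616 mL = 1.24026 mg/mL = 1240.26 mcg/mL
Rate = 56481.82 mcg/hr ÷ 1240.26 mcg/mL = 45.54031 mL/hr
Volume infused = 45.54031 mL/hr × 2.2 hr = 100.1887 mL
Volume remaining = 616 − 100.1887 = 515.8113 mL
Drug remaining = 515.8113 mL × 1240.26 mcg/mL = 639740 mcg = 639.74 mg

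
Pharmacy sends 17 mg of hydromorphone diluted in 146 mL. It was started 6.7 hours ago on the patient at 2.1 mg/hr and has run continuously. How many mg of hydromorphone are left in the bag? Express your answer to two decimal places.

2.93 mg

Concentration = 17 mg ÷ 146 mL = 0.1164384 mg/mL
Rate = 2.1 mg/hr ÷ 0.1164384 mg/mL = 18.03529 mL/hr
Volume infused = 18.03529 mL/hr × 6.7 hr = 120.8365 mL
Volume remaining = 146 − 120.8365 = 25.16353 mL
Drug remaining = 25.16353 mL × 0.1164384 mg/mL = 2.93 mg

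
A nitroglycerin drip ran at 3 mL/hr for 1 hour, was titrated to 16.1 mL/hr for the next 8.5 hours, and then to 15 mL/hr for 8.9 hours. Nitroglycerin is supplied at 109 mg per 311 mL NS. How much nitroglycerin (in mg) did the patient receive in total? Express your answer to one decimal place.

Concentration = 109 mg ÷ 311 mL = 0.3504823 mg/mL
Stage 1: 3 mL/hr × 1 hr = 3 mL → 3 mL × 0.3504823 mg/mL = 1.051447 mg
Stage 2: 16.1 mL/hr × 8.5 hr = 136.85 mL → 136.85 mL × 0.3504823 mg/mL = 47.9635 mg
Stage 3: 15 mL/hr × 8.9 hr = 133.5 mL → 133.5 mL × 0.3504823 mg/mL = 46.78939 mg
Total = 1.051447 + 47.9635 + 46.78939 = 95.80434 mg

95.8 mg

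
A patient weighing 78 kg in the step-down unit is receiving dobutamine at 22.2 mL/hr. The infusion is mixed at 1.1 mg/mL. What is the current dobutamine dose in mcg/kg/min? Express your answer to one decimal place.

Concentration = 1.1 mg/mL = 1100 mcg/mL
Drug rate = 22.2 mL/hr × 1100 mcg/mL = 24420 mcg/hr
24420 mcg/hr ÷ 60 min/hr = 407 mcg/min
407 mcg/min ÷ 78 kg = 5.217949 mcg/kg/min

5.2 mcg/kg/min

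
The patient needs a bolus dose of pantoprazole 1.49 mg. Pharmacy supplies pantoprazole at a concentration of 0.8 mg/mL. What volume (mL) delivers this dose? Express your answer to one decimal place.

1.9 mL

Volume = 1.49 mg ÷ 0.8 mg/mL = 1.8625 mL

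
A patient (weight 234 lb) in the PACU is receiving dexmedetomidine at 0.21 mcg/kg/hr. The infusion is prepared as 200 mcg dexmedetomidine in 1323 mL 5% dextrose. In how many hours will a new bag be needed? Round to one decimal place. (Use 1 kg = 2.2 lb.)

9.0 hours

Weight = 234 lb ÷ 2.2 lb/kg = 106.3636 kg
Dose = 0.21 mcg/kg/hr × 106.3636 kg = 22.33636 mcg/hr
Concentration = 200 mcg ÷ 1323 mL = 0.1511716 mcg/mL
Rate = 22.33636 mcg/hr ÷ 0.1511716 mcg/mL = 147.755 mL/hr
Duration = 1323 mL ÷ 147.755 mL/hr = 8.954009 hr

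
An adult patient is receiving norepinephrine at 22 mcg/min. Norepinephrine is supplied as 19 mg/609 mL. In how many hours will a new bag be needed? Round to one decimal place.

22 mcg/min × 60 min/hr = 1320 mcg/hr
Concentration = 19 mg ÷ 609 mL = 0.03119869 mg/mL = 31.19869 mcg/mL
Rate = 1320 mcg/hr ÷ 31.19869 mcg/mL = 42.30947 mL/hr
Duration = 609 mL ÷ 42.30947 mL/hr = 14.39394 hr

14.4 hours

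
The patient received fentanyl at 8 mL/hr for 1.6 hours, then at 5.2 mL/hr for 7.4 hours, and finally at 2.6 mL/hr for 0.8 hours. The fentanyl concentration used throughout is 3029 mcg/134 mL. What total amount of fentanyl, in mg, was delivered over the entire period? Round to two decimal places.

1.21 mg

Concentration = 3029 mcg ÷ 134 mL = 22.60448 mcg/mL
Stage 1: 8 mL/hr × 1.6 hr = 12.8 mL → 12.8 mL × 22.60448 mcg/mL = 289.3373 mcg
Stage 2: 5.2 mL/hr × 7.4 hr = 38.48 mL → 38.48 mL × 22.60448 mcg/mL = 869.8203 mcg
Stage 3: 2.6 mL/hr × 0.8 hr = 2.08 mL → 2.08 mL × 22.60448 mcg/mL = 47.01731 mcg
Total = 289.3373 + 869.8203 + 47.01731 = 1206.175 mcg = 1.206175 mg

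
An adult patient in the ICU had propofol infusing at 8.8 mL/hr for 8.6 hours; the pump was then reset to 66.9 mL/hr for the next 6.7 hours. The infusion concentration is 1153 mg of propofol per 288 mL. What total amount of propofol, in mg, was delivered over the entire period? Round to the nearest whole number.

Concentration = 1153 mg ÷ 288 mL = 4.003472 mg/mL
Stage 1: 8.8 mL/hr × 8.6 hr = 75.68 mL → 75.68 mL × 4.003472 mg/mL = 302.9828 mg
Stage 2: 66.9 mL/hr × 6.7 hr = 448.23 mL → 448.23 mL × 4.003472 mg/mL = 1794.476 mg
Total = 302.9828 + 1794.476 = 2097.459 mg

2097 mg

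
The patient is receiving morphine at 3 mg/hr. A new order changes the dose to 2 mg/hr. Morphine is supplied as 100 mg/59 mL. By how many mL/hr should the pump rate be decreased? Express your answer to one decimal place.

At the current dose:
Concentration = 100 mg ÷ 59 mL = 1.694915 mg/mL
Rate = 3 mg/hr ÷ 1.694915 mg/mL = 1.77 mL/hr
At the new dose:
Rate = 2 mg/hr ÷ 1.694915 mg/mL = 1.18 mL/hr
Change = 1.18 − 1.77 = -0.59 mL/hr → 0.59 mL/hr decrease

0.6 mL/hr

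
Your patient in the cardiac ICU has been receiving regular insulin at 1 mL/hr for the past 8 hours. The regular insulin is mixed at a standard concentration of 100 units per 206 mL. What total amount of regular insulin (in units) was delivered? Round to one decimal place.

3.9 units

Concentration = 100 units ÷ 206 mL = 0.4854369 units/mL
Drug rate = 1 mL/hr × 0.4854369 units/mL = 0.4854369 units/hr
Total = 0.4854369 units/hr × 8 hr = 3.883495 units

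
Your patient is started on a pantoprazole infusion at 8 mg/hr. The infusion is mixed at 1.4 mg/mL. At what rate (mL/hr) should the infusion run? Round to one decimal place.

Rate = 8 mg/hr ÷ 1.4 mg/mL = 5.714286 mL/hr

5.7 mL/hr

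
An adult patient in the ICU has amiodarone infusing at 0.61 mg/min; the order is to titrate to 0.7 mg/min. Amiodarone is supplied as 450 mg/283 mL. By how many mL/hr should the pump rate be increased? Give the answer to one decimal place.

3.4 mL/hr

At the current dose:
0.61 mg/min × 60 min/hr = 36.6 mg/hr
Concentration = 450 mg ÷ 283 mL = 1.590106 mg/mL
Rate = 36.6 mg/hr ÷ 1.590106 mg/mL = 23.01733 mL/hr
At the new dose:
0.7 mg/min × 60 min/hr = 42 mg/hr
Rate = 42 mg/hr ÷ 1.590106 mg/mL = 26.41333 mL/hr
Change = 26.41333 − 23.01733 = 3.396 mL/hr → 3.396 mL/hr increase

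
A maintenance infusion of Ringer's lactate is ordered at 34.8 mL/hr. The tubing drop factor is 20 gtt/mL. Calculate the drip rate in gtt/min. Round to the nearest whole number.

12 gtt/min

34.8 mL/hr ÷ 60 min/hr = 0.58 mL/min
0.58 mL/min × 20 gtt/mL = 11.6 gtt/min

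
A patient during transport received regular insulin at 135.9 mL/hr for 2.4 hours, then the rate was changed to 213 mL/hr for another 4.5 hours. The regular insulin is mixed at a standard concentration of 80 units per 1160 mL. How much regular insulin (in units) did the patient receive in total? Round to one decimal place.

Concentration = 80 units ÷ 1160 mL = 0.06896552 units/mL
Stage 1: 135.9 mL/hr × 2.4 hr = 326.16 mL → 326.16 mL × 0.06896552 units/mL = 22.49379 units
Stage 2: 213 mL/hr × 4.5 hr = 958.5 mL → 958.5 mL × 0.06896552 units/mL = 66.10345 units
Total = 22.49379 + 66.10345 = 88.59724 units

88.6 units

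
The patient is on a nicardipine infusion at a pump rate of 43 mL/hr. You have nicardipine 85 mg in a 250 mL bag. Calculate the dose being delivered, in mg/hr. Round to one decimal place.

14.6 mg/hr

Concentration = 85 mg ÷ 250 mL = 0.34 mg/mL
Drug rate = 43 mL/hr × 0.34 mg/mL = 14.62 mg/hr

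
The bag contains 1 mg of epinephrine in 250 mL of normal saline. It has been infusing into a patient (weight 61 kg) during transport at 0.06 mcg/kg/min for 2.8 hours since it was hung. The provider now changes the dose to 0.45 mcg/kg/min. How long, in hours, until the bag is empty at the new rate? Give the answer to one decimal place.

0.2 hours

Initial rate:
Dose = 0.06 mcg/kg/min × 61 kg = 3.66 mcg/min
3.66 mcg/min × 60 min/hr = 219.6 mcg/hr
Concentration = 1 mg ÷ 250 mL = 0.004 mg/mL = 4 mcg/mL
Rate = 219.6 mcg/hr ÷ 4 mcg/mL = 54.9 mL/hr
Volume infused so far = 54.9 mL/hr × 2.8 hr = 153.72 mL
Volume remaining = 250 − 153.72 = 96.28 mL
New rate:
Dose = 0.45 mcg/kg/min × 61 kg = 27.45 mcg/min
27.45 mcg/min × 60 min/hr = 1647 mcg/hr
Rate = 1647 mcg/hr ÷ 4 mcg/mL = 411.75 mL/hr
Time remaining = 96.28 mL ÷ 411.75 mL/hr = 0.2338312 hr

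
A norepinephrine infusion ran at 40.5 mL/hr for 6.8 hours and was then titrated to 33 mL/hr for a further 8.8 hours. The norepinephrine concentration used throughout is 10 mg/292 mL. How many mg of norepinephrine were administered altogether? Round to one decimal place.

Concentration = 10 mg ÷ 292 mL = 0.03424658 mg/mL
Stage 1: 40.5 mL/hr × 6.8 hr = 275.4 mL → 275.4 mL × 0.03424658 mg/mL = 9.431507 mg
Stage 2: 33 mL/hr × 8.8 hr = 290.4 mL → 290.4 mL × 0.03424658 mg/mL = 9.945205 mg
Total = 9.431507 + 9.945205 = 19.37671 mg

19.4 mg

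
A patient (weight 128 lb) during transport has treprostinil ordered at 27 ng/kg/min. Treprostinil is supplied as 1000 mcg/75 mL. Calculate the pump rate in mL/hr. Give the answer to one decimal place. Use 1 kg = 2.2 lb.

7.1 mL/hr

Weight = 128 lb ÷ 2.2 lb/kg = 58.18182 kg
Dose = 27 ng/kg/min × 58.18182 kg = 1570.909 ng/min
1570.909 ng/min × 60 min/hr = 94254.55 ng/hr
Concentration = 1000 mcg ÷ 75 mL = 13.33333 mcg/mL = 13333.33 ng/mL
Rate = 94254.55 ng/hr ÷ 13333.33 ng/mL = 7.069091 mL/hr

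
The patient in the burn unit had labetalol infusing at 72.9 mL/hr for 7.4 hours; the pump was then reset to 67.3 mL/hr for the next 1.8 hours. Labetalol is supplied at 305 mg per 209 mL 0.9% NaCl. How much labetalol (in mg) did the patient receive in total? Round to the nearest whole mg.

964 mg

Concentration = 305 mg ÷ 209 mL = 1.45933 mg/mL
Stage 1: 72.9 mL/hr × 7.4 hr = 539.46 mL → 539.46 mL × 1.45933 mg/mL = 787.2502 mg
Stage 2: 67.3 mL/hr × 1.8 hr = 121.14 mL → 121.14 mL × 1.45933 mg/mL = 176.7833 mg
Total = 787.2502 + 176.7833 = 964.0335 mg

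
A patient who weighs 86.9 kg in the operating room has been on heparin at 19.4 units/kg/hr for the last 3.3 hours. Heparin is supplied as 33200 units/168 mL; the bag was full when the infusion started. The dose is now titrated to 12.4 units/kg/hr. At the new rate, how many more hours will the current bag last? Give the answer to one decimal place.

Initial rate:
Dose = 19.4 units/kg/hr × 86.9 kg = 1685.86 units/hr
Concentration = 33200 units ÷ 168 mL = 197.619 units/mL
Rate = 1685.86 units/hr ÷ 197.619 units/mL = 8.530858 mL/hr
Volume infused so far = 8.530858 mL/hr × 3.3 hr = 28.15183 mL
Volume remaining = 168 − 28.15183 = 139.8482 mL
New rate:
Dose = 12.4 units/kg/hr × 86.9 kg = 1077.56 units/hr
Rate = 1077.56 units/hr ÷ 197.619 units/mL = 5.452713 mL/hr
Time remaining = 139.8482 mL ÷ 5.452713 mL/hr = 25.64745 hr

25.6 hours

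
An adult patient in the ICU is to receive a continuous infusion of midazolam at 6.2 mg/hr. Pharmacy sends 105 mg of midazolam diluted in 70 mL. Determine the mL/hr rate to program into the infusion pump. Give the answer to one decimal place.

Concentration = 105 mg ÷ 70 mL = 1.5 mg/mL
Rate = 6.2 mg/hr ÷ 1.5 mg/mL = 4.133333 mL/hr

4.1 mL/hr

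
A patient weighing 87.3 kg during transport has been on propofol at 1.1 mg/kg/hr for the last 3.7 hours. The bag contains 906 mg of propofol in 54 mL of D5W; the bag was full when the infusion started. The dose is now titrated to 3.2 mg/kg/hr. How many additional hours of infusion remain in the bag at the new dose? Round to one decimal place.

Initial rate:
Dose = 1.1 mg/kg/hr × 87.3 kg = 96.03 mg/hr
Concentration = 906 mg ÷ 54 mL = 16.77778 mg/mL
Rate = 96.03 mg/hr ÷ 16.77778 mg/mL = 5.723642 mL/hr
Volume infused so far = 5.723642 mL/hr × 3.7 hr = 21.17748 mL
Volume remaining = 54 − 21.17748 = 32.82252 mL
New rate:
Dose = 3.2 mg/kg/hr × 87.3 kg = 279.36 mg/hr
Rate = 279.36 mg/hr ÷ 16.77778 mg/mL = 16.6506 mL/hr
Time remaining = 32.82252 mL ÷ 16.6506 mL/hr = 1.971252 hr

2.0 hours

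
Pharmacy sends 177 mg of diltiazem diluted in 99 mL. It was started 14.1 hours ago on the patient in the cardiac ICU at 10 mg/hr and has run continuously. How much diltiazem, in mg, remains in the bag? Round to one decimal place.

36.0 mg

Concentration = 177 mg ÷ 99 mL = 1.787879 mg/mL
Rate = 10 mg/hr ÷ 1.787879 mg/mL = 5.59322 mL/hr
Volume infused = 5.59322 mL/hr × 14.1 hr = 78.86441 mL
Volume remaining = 99 − 78.86441 = 20.13559 mL
Drug remaining = 20.13559 mL × 1.787879 mg/mL = 36 mg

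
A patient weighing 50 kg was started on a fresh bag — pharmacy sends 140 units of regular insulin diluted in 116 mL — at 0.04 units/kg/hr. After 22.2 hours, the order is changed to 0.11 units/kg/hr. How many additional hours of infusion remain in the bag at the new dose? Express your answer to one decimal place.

Initial rate:
Dose = 0.04 units/kg/hr × 50 kg = 2 units/hr
Concentration = 140 units ÷ 116 mL = 1.206897 units/mL
Rate = 2 units/hr ÷ 1.206897 units/mL = 1.657143 mL/hr
Volume infused so far = 1.657143 mL/hr × 22.2 hr = 36.78857 mL
Volume remaining = 116 − 36.78857 = 79.21143 mL
New rate:
Dose = 0.11 units/kg/hr × 50 kg = 5.5 units/hr
Rate = 5.5 units/hr ÷ 1.206897 units/mL = 4.557143 mL/hr
Time remaining = 79.21143 mL ÷ 4.557143 mL/hr = 17.38182 hr

17.4 hours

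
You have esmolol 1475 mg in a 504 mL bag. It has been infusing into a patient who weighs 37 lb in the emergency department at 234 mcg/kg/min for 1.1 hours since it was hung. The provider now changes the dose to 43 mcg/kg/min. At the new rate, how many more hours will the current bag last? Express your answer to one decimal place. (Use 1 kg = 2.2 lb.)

Initial rate:
Weight = 37 lb ÷ 2.2 lb/kg = 16.81818 kg
Dose = 234 mcg/kg/min × 16.81818 kg = 3935.455 mcg/min
3935.455 mcg/min × 60 min/hr = 236127.3 mcg/hr
Concentration = 1475 mg ÷ 504 mL = 2.926587 mg/mL = 2926.587 mcg/mL
Rate = 236127.3 mcg/hr ÷ 2926.587 mcg/mL = 80.68349 mL/hr
Volume infused so far = 80.68349 mL/hr × 1.1 hr = 88.75184 mL
Volume remaining = 504 − 88.75184 = 415.2482 mL
New rate:
Dose = 43 mcg/kg/min × 16.81818 kg = 723.1818 mcg/min
723.1818 mcg/min × 60 min/hr = 43390.91 mcg/hr
Rate = 43390.91 mcg/hr ÷ 2926.587 mcg/mL = 14.82645 mL/hr
Time remaining = 415.2482 mL ÷ 14.82645 mL/hr = 28.00725 hr

28.0 hours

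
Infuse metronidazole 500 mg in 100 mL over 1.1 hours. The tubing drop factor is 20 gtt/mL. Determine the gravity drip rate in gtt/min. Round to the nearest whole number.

30 gtt/min

100 mL ÷ (1.1 hr × 60 = 66 min) = 1.515152 mL/min
1.515152 mL/min × 20 gtt/mL = 30.30303 gtt/min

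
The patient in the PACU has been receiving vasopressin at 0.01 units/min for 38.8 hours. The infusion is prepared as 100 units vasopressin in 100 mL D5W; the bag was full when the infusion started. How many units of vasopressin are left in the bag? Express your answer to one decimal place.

76.7 units

0.01 units/min × 60 min/hr = 0.6 units/hr
Concentration = 100 units ÷ 100 mL = 1 units/mL
Rate = 0.6 units/hr ÷ 1 units/mL = 0.6 mL/hr
Volume infused = 0.6 mL/hr × 38.8 hr = 23.28 mL
Volume remaining = 100 − 23.28 = 76.72 mL
Drug remaining = 76.72 mL × 1 units/mL = 76.72 units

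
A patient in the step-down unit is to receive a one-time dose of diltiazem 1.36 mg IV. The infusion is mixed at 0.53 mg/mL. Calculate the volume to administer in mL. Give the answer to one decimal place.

2.6 mL

Volume = 1.36 mg ÷ 0.53 mg/mL = 2.566038 mL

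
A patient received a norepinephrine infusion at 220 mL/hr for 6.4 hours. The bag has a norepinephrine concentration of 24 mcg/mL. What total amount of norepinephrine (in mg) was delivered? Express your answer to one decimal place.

Drug rate = 220 mL/hr × 24 mcg/mL = 5280 mcg/hr
Total = 5280 mcg/hr × 6.4 hr = 33792 mcg = 33.792 mg

33.8 mg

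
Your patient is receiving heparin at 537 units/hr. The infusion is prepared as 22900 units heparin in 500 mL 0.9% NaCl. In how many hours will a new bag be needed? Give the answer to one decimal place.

Concentration = 22900 units ÷ 500 mL = 45.8 units/mL
Rate = 537 units/hr ÷ 45.8 units/mL = 11.72489 mL/hr
Duration = 500 mL ÷ 11.72489 mL/hr = 42.64432 hr

42.6 hours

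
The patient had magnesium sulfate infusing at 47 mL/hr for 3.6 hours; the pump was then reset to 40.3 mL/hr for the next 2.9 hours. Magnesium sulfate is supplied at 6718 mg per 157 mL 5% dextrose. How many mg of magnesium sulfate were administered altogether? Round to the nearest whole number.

12241 mg

Concentration = 6718 mg ÷ 157 mL = 42.78981 mg/mL
Stage 1: 47 mL/hr × 3.6 hr = 169.2 mL → 169.2 mL × 42.78981 mg/mL = 7240.036 mg
Stage 2: 40.3 mL/hr × 2.9 hr = 116.87 mL → 116.87 mL × 42.78981 mg/mL = 5000.845 mg
Total = 7240.036 + 5000.845 = 12240.88 mg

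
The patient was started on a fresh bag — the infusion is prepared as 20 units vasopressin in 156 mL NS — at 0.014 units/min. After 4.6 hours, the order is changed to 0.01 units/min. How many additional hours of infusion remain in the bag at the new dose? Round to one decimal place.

26.9 hours

Initial rate:
0.014 units/min × 60 min/hr = 0.84 units/hr
Concentration = 20 units ÷ 156 mL = 0.1282051 units/mL
Rate = 0.84 units/hr ÷ 0.1282051 units/mL = 6.552 mL/hr
Volume infused so far = 6.552 mL/hr × 4.6 hr = 30.1392 mL
Volume remaining = 156 − 30.1392 = 125.8608 mL
New rate:
0.01 units/min × 60 min/hr = 0.6 units/hr
Rate = 0.6 units/hr ÷ 0.1282051 units/mL = 4.68 mL/hr
Time remaining = 125.8608 mL ÷ 4.68 mL/hr = 26.89333 hr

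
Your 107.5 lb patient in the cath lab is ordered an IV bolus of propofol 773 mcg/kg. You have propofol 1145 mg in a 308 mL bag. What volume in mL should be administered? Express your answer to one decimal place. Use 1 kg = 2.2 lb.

Weight = 107.5 lb ÷ 2.2 lb/kg = 48.86364 kg
Dose = 773 mcg/kg × 48.86364 kg = 37771.59 mcg
Concentration = 1145 mg ÷ 308 mL = 3.717532 mg/mL = 3717.532 mcg/mL
Volume = 37771.59 mcg ÷ 3717.532 mcg/mL = 10.16039 mL

10.2 mL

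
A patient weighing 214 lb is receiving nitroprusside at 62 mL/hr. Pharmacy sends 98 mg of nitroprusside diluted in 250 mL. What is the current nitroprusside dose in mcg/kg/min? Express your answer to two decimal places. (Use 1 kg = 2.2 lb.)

4.16 mcg/kg/min

Weight = 214 lb ÷ 2.2 lb/kg = 97.27273 kg
Concentration = 98 mg ÷ 250 mL = 0.392 mg/mL = 392 mcg/mL
Drug rate = 62 mL/hr × 392 mcg/mL = 24304 mcg/hr
24304 mcg/hr ÷ 60 min/hr = 405.0667 mcg/min
405.0667 mcg/min ÷ 97.27273 kg = 4.164237 mcg/kg/min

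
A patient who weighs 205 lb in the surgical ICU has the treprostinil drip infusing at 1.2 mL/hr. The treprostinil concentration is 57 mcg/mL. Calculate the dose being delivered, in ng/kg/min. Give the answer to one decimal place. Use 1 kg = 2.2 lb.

Weight = 205 lb ÷ 2.2 lb/kg = 93.18182 kg
Concentration = 57 mcg/mL = 57000 ng/mL
Drug rate = 1.2 mL/hr × 57000 ng/mL = 68400 ng/hr
68400 ng/hr ÷ 60 min/hr = 1140 ng/min
1140 ng/min ÷ 93.18182 kg = 12.23415 ng/kg/min

12.2 ng/kg/min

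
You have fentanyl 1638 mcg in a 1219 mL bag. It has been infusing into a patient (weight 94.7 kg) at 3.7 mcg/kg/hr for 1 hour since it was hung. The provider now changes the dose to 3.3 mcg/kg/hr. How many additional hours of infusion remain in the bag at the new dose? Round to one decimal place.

4.1 hours

Initial rate:
Dose = 3.7 mcg/kg/hr × 94.7 kg = 350.39 mcg/hr
Concentration = 1638 mcg ÷ 1219 mL = 1.343724 mcg/mL
Rate = 350.39 mcg/hr ÷ 1.343724 mcg/mL = 260.7603 mL/hr
Volume infused so far = 260.7603 mL/hr × 1 hr = 260.7603 mL
Volume remaining = 1219 − 260.7603 = 958.2397 mL
New rate:
Dose = 3.3 mcg/kg/hr × 94.7 kg = 312.51 mcg/hr
Rate = 312.51 mcg/hr ÷ 1.343724 mcg/mL = 232.57 mL/hr
Time remaining = 958.2397 mL ÷ 232.57 mL/hr = 4.12022 hr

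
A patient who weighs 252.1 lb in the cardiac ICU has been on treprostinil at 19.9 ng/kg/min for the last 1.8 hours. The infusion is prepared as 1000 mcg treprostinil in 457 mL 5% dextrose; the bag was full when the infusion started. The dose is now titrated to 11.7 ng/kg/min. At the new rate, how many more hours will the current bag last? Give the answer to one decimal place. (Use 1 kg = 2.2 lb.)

9.4 hours

Initial rate:
Weight = 252.1 lb ÷ 2.2 lb/kg = 114.5909 kg
Dose = 19.9 ng/kg/min × 114.5909 kg = 2280.359 ng/min
2280.359 ng/min × 60 min/hr = 136821.5 ng/hr
Concentration = 1000 mcg ÷ 457 mL = 2.188184 mcg/mL = 2188.184 ng/mL
Rate = 136821.5 ng/hr ÷ 2188.184 ng/mL = 62.52745 mL/hr
Volume infused so far = 62.52745 mL/hr × 1.8 hr = 112.5494 mL
Volume remaining = 457 − 112.5494 = 344.4506 mL
New rate:
Dose = 11.7 ng/kg/min × 114.5909 kg = 1340.714 ng/min
1340.714 ng/min × 60 min/hr = 80442.82 ng/hr
Rate = 80442.82 ng/hr ÷ 2188.184 ng/mL = 36.76237 mL/hr
Time remaining = 344.4506 mL ÷ 36.76237 mL/hr = 9.369652 hr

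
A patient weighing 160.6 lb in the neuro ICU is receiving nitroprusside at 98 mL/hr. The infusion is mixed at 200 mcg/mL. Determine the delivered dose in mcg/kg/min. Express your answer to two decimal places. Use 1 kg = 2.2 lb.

Weight = 160.6 lb ÷ 2.2 lb/kg = 73 kg
Drug rate = 98 mL/hr × 200 mcg/mL = 19600 mcg/hr
19600 mcg/hr ÷ 60 min/hr = 326.6667 mcg/min
326.6667 mcg/min ÷ 73 kg = 4.474886 mcg/kg/min

4.47 mcg/kg/min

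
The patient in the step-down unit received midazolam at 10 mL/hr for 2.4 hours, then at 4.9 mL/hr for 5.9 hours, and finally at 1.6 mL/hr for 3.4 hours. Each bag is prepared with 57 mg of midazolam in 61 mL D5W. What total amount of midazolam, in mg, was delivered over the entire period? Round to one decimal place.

Concentration = 57 mg ÷ 61 mL = 0.9344262 mg/mL
Stage 1: 10 mL/hr × 2.4 hr = 24 mL → 24 mL × 0.9344262 mg/mL = 22.42623 mg
Stage 2: 4.9 mL/hr × 5.9 hr = 28.91 mL → 28.91 mL × 0.9344262 mg/mL = 27.01426 mg
Stage 3: 1.6 mL/hr × 3.4 hr = 5.44 mL → 5.44 mL × 0.9344262 mg/mL = 5.083279 mg
Total = 22.42623 + 27.01426 + 5.083279 = 54.52377 mg

54.5 mg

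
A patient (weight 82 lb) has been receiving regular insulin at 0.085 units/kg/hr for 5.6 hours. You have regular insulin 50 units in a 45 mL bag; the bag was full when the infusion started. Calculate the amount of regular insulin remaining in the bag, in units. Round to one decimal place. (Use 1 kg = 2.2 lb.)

32.3 units

Weight = 82 lb ÷ 2.2 lb/kg = 37.27273 kg
Dose = 0.085 units/kg/hr × 37.27273 kg = 3.168182 units/hr
Concentration = 50 units ÷ 45 mL = 1.111111 units/mL
Rate = 3.168182 units/hr ÷ 1.111111 units/mL = 2.851364 mL/hr
Volume infused = 2.851364 mL/hr × 5.6 hr = 15.96764 mL
Volume remaining = 45 − 15.96764 = 29.03236 mL
Drug remaining = 29.03236 mL × 1.111111 units/mL = 32.25818 units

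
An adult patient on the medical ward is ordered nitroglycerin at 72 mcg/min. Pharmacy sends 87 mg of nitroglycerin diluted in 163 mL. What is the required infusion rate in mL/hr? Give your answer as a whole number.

72 mcg/min × 60 min/hr = 4320 mcg/hr
Concentration = 87 mg ÷ 163 mL = 0.5337423 mg/mL = 533.7423 mcg/mL
Rate = 4320 mcg/hr ÷ 533.7423 mcg/mL = 8.093793 mL/hr

8 mL/hr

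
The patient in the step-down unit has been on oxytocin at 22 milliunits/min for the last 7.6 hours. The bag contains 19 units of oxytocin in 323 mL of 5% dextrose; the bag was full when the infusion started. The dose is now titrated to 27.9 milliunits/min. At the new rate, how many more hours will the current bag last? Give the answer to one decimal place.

5.4 hours

Initial rate:
22 milliunits/min × 60 min/hr = 1320 milliunits/hr
Concentration = 19 units ÷ 323 mL = 0.05882353 units/mL = 58.82353 milliunits/mL
Rate = 1320 milliunits/hr ÷ 58.82353 milliunits/mL = 22.44 mL/hr
Volume infused so far = 22.44 mL/hr × 7.6 hr = 170.544 mL
Volume remaining = 323 − 170.544 = 152.456 mL
New rate:
27.9 milliunits/min × 60 min/hr = 1674 milliunits/hr
Rate = 1674 milliunits/hr ÷ 58.82353 milliunits/mL = 28.458 mL/hr
Time remaining = 152.456 mL ÷ 28.458 mL/hr = 5.357228 hr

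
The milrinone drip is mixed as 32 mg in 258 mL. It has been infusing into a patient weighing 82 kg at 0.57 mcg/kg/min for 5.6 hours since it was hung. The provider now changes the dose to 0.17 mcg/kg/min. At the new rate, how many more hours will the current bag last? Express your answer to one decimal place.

Initial rate:
Dose = 0.57 mcg/kg/min × 82 kg = 46.74 mcg/min
46.74 mcg/min × 60 min/hr = 2804.4 mcg/hr
Concentration = 32 mg ÷ 258 mL = 0.124031 mg/mL = 124.031 mcg/mL
Rate = 2804.4 mcg/hr ÷ 124.031 mcg/mL = 22.61047 mL/hr
Volume infused so far = 22.61047 mL/hr × 5.6 hr = 126.6187 mL
Volume remaining = 258 − 126.6187 = 131.3813 mL
New rate:
Dose = 0.17 mcg/kg/min × 82 kg = 13.94 mcg/min
13.94 mcg/min × 60 min/hr = 836.4 mcg/hr
Rate = 836.4 mcg/hr ÷ 124.031 mcg/mL = 6.743475 mL/hr
Time remaining = 131.3813 mL ÷ 6.743475 mL/hr = 19.48274 hr

19.5 hours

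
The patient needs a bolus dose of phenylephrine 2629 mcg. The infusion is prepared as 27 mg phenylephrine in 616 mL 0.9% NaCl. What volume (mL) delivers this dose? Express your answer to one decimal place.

Concentration = 27 mg ÷ 616 mL = 0.04383117 mg/mL = 43.83117 mcg/mL
Volume = 2629 mcg ÷ 43.83117 mcg/mL = 59.98015 mL

60.0 mL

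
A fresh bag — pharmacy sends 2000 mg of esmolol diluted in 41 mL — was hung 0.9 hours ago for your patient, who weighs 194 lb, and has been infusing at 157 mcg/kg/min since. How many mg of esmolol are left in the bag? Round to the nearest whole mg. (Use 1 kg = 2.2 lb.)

1252 mg

Weight = 194 lb ÷ 2.2 lb/kg = 88.18182 kg
Dose = 157 mcg/kg/min × 88.18182 kg = 13844.55 mcg/min
13844.55 mcg/min × 60 min/hr = 830672.7 mcg/hr
Concentration = 2000 mg ÷ 41 mL = 48.78049 mg/mL = 48780.49 mcg/mL
Rate = 830672.7 mcg/hr ÷ 48780.49 mcg/mL = 17.02879 mL/hr
Volume infused = 17.02879 mL/hr × 0.9 hr = 15.32591 mL
Volume remaining = 41 − 15.32591 = 25.67409 mL
Drug remaining = 25.67409 mL × 48780.49 mcg/mL = 1252395 mcg = 1252.395 mg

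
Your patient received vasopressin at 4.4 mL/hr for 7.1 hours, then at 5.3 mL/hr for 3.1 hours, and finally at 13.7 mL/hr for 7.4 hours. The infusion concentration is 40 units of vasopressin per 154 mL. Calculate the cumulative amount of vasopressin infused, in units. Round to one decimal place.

Concentration = 40 units ÷ 154 mL = 0.2597403 units/mL
Stage 1: 4.4 mL/hr × 7.1 hr = 31.24 mL → 31.24 mL × 0.2597403 units/mL = 8.114286 units
Stage 2: 5.3 mL/hr × 3.1 hr = 16.43 mL → 16.43 mL × 0.2597403 units/mL = 4.267532 units
Stage 3: 13.7 mL/hr × 7.4 hr = 101.38 mL → 101.38 mL × 0.2597403 units/mL = 26.33247 units
Total = 8.114286 + 4.267532 + 26.33247 = 38.71429 units

38.7 units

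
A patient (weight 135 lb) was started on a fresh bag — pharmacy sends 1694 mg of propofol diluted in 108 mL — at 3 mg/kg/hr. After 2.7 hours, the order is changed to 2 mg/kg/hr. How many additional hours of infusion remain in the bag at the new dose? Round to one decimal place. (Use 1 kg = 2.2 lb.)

9.8 hours

Initial rate:
Weight = 135 lb ÷ 2.2 lb/kg = 61.36364 kg
Dose = 3 mg/kg/hr × 61.36364 kg = 184.0909 mg/hr
Concentration = 1694 mg ÷ 108 mL = 15.68519 mg/mL
Rate = 184.0909 mg/hr ÷ 15.68519 mg/mL = 11.73661 mL/hr
Volume infused so far = 11.73661 mL/hr × 2.7 hr = 31.68885 mL
Volume remaining = 108 − 31.68885 = 76.31115 mL
New rate:
Dose = 2 mg/kg/hr × 61.36364 kg = 122.7273 mg/hr
Rate = 122.7273 mg/hr ÷ 15.68519 mg/mL = 7.824407 mL/hr
Time remaining = 76.31115 mL ÷ 7.824407 mL/hr = 9.752963 hr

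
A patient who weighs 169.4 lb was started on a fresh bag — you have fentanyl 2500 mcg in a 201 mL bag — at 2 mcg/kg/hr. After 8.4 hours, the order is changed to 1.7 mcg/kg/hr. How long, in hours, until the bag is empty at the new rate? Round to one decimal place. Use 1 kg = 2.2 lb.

Initial rate:
Weight = 169.4 lb ÷ 2.2 lb/kg = 77 kg
Dose = 2 mcg/kg/hr × 77 kg = 154 mcg/hr
Concentration = 2500 mcg ÷ 201 mL = 12.43781 mcg/mL
Rate = 154 mcg/hr ÷ 12.43781 mcg/mL = 12.3816 mL/hr
Volume infused so far = 12.3816 mL/hr × 8.4 hr = 104.0054 mL
Volume remaining = 201 − 104.0054 = 96.99456 mL
New rate:
Dose = 1.7 mcg/kg/hr × 77 kg = 130.9 mcg/hr
Rate = 130.9 mcg/hr ÷ 12.43781 mcg/mL = 10.52436 mL/hr
Time remaining = 96.99456 mL ÷ 10.52436 mL/hr = 9.216196 hr

9.2 hours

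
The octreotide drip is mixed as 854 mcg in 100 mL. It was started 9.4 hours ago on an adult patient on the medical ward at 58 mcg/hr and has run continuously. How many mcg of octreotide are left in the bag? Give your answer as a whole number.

309 mcg

Concentration = 854 mcg ÷ 100 mL = 8.54 mcg/mL
Rate = 58 mcg/hr ÷ 8.54 mcg/mL = 6.791569 mL/hr
Volume infused = 6.791569 mL/hr × 9.4 hr = 63.84075 mL
Volume remaining = 100 − 63.84075 = 36.15925 mL
Drug remaining = 36.15925 mL × 8.54 mcg/mL = 308.8 mcg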